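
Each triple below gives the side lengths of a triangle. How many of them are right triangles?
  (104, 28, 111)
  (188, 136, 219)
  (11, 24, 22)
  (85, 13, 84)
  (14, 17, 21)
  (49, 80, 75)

(104,28,111): 28²+104² = 11600 < 12321 = 111² → obtuse
(188,136,219): 136²+188² = 53840 > 47961 = 219² → acute
(11,24,22): 11²+22² = 605 > 576 = 24² → acute
(85,13,84): 13²+84² = 7225 = 85² → right
(14,17,21): 14²+17² = 485 > 441 = 21² → acute
(49,80,75): 49²+75² = 8026 > 6400 = 80² → acute
1 of the 6 is right.

1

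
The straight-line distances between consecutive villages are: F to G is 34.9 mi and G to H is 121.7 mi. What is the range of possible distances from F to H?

86.8 ≤ FH ≤ 156.6 mi

By the triangle inequality, |34.9 − 121.7| ≤ FH ≤ 34.9 + 121.7.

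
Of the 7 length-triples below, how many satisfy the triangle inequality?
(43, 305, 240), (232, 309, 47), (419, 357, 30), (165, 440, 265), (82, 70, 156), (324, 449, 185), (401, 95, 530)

(43,240,305): 43+240 ≤ 305 → not valid
(47,232,309): 47+232 ≤ 309 → not valid
(30,357,419): 30+357 ≤ 419 → not valid
(165,265,440): 165+265 ≤ 440 → not valid
(70,82,156): 70+82 ≤ 156 → not valid
(185,324,449): 185+324 > 449 → valid
(95,401,530): 95+401 ≤ 530 → not valid
1 of the 7 triples forms a triangle.

1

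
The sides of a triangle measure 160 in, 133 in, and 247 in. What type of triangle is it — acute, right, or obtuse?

Compare the square of the longest side to the sum of squares of the other two: 133² + 160² = 43289 < 61009 = 247².

obtuse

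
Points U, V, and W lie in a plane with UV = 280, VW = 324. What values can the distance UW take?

By the triangle inequality, |280 − 324| ≤ UW ≤ 280 + 324.

44 ≤ UW ≤ 604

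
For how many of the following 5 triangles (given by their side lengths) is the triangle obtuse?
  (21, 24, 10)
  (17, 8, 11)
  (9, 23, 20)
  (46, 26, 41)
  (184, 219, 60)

(21,24,10): 10²+21² = 541 < 576 = 24² → obtuse
(17,8,11): 8²+11² = 185 < 289 = 17² → obtuse
(9,23,20): 9²+20² = 481 < 529 = 23² → obtuse
(46,26,41): 26²+41² = 2357 > 2116 = 46² → acute
(184,219,60): 60²+184² = 37456 < 47961 = 219² → obtuse
4 of the 5 are obtuse.

4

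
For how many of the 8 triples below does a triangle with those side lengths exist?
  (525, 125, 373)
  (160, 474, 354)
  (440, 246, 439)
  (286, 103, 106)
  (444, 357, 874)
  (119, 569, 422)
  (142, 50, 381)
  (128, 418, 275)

(125,373,525): 125+373 ≤ 525 → not valid
(160,354,474): 160+354 > 474 → valid
(246,439,440): 246+439 > 440 → valid
(103,106,286): 103+106 ≤ 286 → not valid
(357,444,874): 357+444 ≤ 874 → not valid
(119,422,569): 119+422 ≤ 569 → not valid
(50,142,381): 50+142 ≤ 381 → not valid
(128,275,418): 128+275 ≤ 418 → not valid
2 of the 8 triples form a triangle.

2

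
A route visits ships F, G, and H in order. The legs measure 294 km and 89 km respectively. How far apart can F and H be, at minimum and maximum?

205 ≤ FH ≤ 383 km

By the triangle inequality, |294 − 89| ≤ FH ≤ 294 + 89.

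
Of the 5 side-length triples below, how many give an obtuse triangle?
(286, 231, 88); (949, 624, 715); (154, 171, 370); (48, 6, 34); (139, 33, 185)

1

(286,231,88): 88²+231² = 61105 < 81796 = 286² → obtuse
(949,624,715): 624²+715² = 900601 = 949² → right
(154,171,370): 154+171 ≤ 370, not a triangle
(48,6,34): 6+34 ≤ 48, not a triangle
(139,33,185): 33+139 ≤ 185, not a triangle
1 of the 5 is obtuse.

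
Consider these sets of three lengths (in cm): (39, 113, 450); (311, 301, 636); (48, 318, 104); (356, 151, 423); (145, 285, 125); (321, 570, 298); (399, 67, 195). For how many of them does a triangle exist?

(39,113,450): 39+113 ≤ 450 → not valid
(301,311,636): 301+311 ≤ 636 → not valid
(48,104,318): 48+104 ≤ 318 → not valid
(151,356,423): 151+356 > 423 → valid
(125,145,285): 125+145 ≤ 285 → not valid
(298,321,570): 298+321 > 570 → valid
(67,195,399): 67+195 ≤ 399 → not valid
2 of the 7 triples form a triangle.

2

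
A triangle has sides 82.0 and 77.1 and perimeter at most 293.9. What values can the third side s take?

4.9 < s ≤ 134.8

Triangle inequality alone gives 4.9 < s < 159.1.
The perimeter condition gives s ≤ 293.9 − 82.0 − 77.1 = 134.8.
Intersecting the two: 4.9 < s ≤ 134.8.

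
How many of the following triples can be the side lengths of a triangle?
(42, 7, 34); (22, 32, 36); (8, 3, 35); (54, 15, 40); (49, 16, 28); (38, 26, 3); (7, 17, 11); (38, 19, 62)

(7,34,42): 7+34 ≤ 42 → not valid
(22,32,36): 22+32 > 36 → valid
(3,8,35): 3+8 ≤ 35 → not valid
(15,40,54): 15+40 > 54 → valid
(16,28,49): 16+28 ≤ 49 → not valid
(3,26,38): 3+26 ≤ 38 → not valid
(7,11,17): 7+11 > 17 → valid
(19,38,62): 19+38 ≤ 62 → not valid
3 of the 8 triples form a triangle.

3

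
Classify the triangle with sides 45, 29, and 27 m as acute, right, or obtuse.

obtuse

Compare the square of the longest side to the sum of squares of the other two: 27² + 29² = 1570 < 2025 = 45².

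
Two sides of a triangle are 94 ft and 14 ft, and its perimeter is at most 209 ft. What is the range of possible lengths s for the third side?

Triangle inequality alone gives 80 < s < 108.
The perimeter condition gives s ≤ 209 − 94 − 14 = 101.
Intersecting the two: 80 < s ≤ 101.

80 < s ≤ 101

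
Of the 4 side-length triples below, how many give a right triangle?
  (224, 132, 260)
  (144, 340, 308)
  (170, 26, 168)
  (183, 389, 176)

(224,132,260): 132²+224² = 67600 = 260² → right
(144,340,308): 144²+308² = 115600 = 340² → right
(170,26,168): 26²+168² = 28900 = 170² → right
(183,389,176): 176+183 ≤ 389, not a triangle
3 of the 4 are right.

3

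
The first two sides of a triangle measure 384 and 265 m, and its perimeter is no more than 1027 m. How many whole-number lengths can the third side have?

Triangle inequality: 119 < x < 649. Perimeter ≤ 1027 gives x ≤ 1027 − 384 − 265 = 378.
So 119 < x ≤ 378; integers 120 through 378: 259 values.

259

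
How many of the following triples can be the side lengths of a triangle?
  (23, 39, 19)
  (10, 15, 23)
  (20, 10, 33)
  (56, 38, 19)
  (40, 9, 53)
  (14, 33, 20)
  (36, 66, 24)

(19,23,39): 19+23 > 39 → valid
(10,15,23): 10+15 > 23 → valid
(10,20,33): 10+20 ≤ 33 → not valid
(19,38,56): 19+38 > 56 → valid
(9,40,53): 9+40 ≤ 53 → not valid
(14,20,33): 14+20 > 33 → valid
(24,36,66): 24+36 ≤ 66 → not valid
4 of the 7 triples form a triangle.

4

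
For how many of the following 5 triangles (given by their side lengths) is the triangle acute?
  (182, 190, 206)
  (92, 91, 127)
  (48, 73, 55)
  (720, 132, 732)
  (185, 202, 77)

2

(182,190,206): 182²+190² = 69224 > 42436 = 206² → acute
(92,91,127): 91²+92² = 16745 > 16129 = 127² → acute
(48,73,55): 48²+55² = 5329 = 73² → right
(720,132,732): 132²+720² = 535824 = 732² → right
(185,202,77): 77²+185² = 40154 < 40804 = 202² → obtuse
2 of the 5 are acute.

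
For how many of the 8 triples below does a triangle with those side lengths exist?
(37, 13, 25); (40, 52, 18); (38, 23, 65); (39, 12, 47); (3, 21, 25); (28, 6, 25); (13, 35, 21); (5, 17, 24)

4

(13,25,37): 13+25 > 37 → valid
(18,40,52): 18+40 > 52 → valid
(23,38,65): 23+38 ≤ 65 → not valid
(12,39,47): 12+39 > 47 → valid
(3,21,25): 3+21 ≤ 25 → not valid
(6,25,28): 6+25 > 28 → valid
(13,21,35): 13+21 ≤ 35 → not valid
(5,17,24): 5+17 ≤ 24 → not valid
4 of the 8 triples form a triangle.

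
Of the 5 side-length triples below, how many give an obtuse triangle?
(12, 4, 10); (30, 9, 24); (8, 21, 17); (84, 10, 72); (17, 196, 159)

(12,4,10): 4²+10² = 116 < 144 = 12² → obtuse
(30,9,24): 9²+24² = 657 < 900 = 30² → obtuse
(8,21,17): 8²+17² = 353 < 441 = 21² → obtuse
(84,10,72): 10+72 ≤ 84, not a triangle
(17,196,159): 17+159 ≤ 196, not a triangle
3 of the 5 are obtuse.

3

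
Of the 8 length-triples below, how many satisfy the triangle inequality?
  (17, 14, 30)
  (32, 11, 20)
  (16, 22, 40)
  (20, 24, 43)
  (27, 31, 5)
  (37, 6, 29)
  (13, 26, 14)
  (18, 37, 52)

5

(14,17,30): 14+17 > 30 → valid
(11,20,32): 11+20 ≤ 32 → not valid
(16,22,40): 16+22 ≤ 40 → not valid
(20,24,43): 20+24 > 43 → valid
(5,27,31): 5+27 > 31 → valid
(6,29,37): 6+29 ≤ 37 → not valid
(13,14,26): 13+14 > 26 → valid
(18,37,52): 18+37 > 52 → valid
5 of the 8 triples form a triangle.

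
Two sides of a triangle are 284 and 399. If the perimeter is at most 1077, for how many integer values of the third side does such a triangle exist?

Triangle inequality: 115 < x < 683. Perimeter ≤ 1077 gives x ≤ 1077 − 284 − 399 = 394.
So 115 < x ≤ 394; integers 116 through 394: 279 values.

279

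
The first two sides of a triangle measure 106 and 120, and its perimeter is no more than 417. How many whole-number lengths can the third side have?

Triangle inequality: 14 < x < 226. Perimeter ≤ 417 gives x ≤ 417 − 106 − 120 = 191.
So 14 < x ≤ 191; integers 15 through 191: 177 values.

177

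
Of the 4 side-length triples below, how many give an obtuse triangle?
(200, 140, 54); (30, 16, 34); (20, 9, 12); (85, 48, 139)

(200,140,54): 54+140 ≤ 200, not a triangle
(30,16,34): 16²+30² = 1156 = 34² → right
(20,9,12): 9²+12² = 225 < 400 = 20² → obtuse
(85,48,139): 48+85 ≤ 139, not a triangle
1 of the 4 is obtuse.

1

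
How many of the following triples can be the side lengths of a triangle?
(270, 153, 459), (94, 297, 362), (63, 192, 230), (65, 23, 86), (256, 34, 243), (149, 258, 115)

5

(153,270,459): 153+270 ≤ 459 → not valid
(94,297,362): 94+297 > 362 → valid
(63,192,230): 63+192 > 230 → valid
(23,65,86): 23+65 > 86 → valid
(34,243,256): 34+243 > 256 → valid
(115,149,258): 115+149 > 258 → valid
5 of the 6 triples form a triangle.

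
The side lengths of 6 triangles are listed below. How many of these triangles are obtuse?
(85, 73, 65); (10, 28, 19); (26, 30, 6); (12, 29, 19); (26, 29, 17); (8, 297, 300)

(85,73,65): 65²+73² = 9554 > 7225 = 85² → acute
(10,28,19): 10²+19² = 461 < 784 = 28² → obtuse
(26,30,6): 6²+26² = 712 < 900 = 30² → obtuse
(12,29,19): 12²+19² = 505 < 841 = 29² → obtuse
(26,29,17): 17²+26² = 965 > 841 = 29² → acute
(8,297,300): 8²+297² = 88273 < 90000 = 300² → obtuse
4 of the 6 are obtuse.

4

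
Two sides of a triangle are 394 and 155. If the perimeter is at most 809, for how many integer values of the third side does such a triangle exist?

Triangle inequality: 239 < x < 549. Perimeter ≤ 809 gives x ≤ 809 − 394 − 155 = 260.
So 239 < x ≤ 260; integers 240 through 260: 21 values.

21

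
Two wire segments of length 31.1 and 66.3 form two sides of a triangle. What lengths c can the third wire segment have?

35.2 < c < 97.4

By the triangle inequality, c must be less than 31.1 + 66.3 = 97.4 and greater than |31.1 − 66.3| = 35.2.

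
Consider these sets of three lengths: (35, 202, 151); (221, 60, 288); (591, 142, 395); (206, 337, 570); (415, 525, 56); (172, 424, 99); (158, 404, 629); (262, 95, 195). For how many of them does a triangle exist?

(35,151,202): 35+151 ≤ 202 → not valid
(60,221,288): 60+221 ≤ 288 → not valid
(142,395,591): 142+395 ≤ 591 → not valid
(206,337,570): 206+337 ≤ 570 → not valid
(56,415,525): 56+415 ≤ 525 → not valid
(99,172,424): 99+172 ≤ 424 → not valid
(158,404,629): 158+404 ≤ 629 → not valid
(95,195,262): 95+195 > 262 → valid
1 of the 8 triples forms a triangle.

1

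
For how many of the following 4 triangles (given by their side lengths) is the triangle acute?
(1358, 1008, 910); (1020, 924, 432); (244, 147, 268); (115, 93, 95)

(1358,1008,910): 910²+1008² = 1844164 = 1358² → right
(1020,924,432): 432²+924² = 1040400 = 1020² → right
(244,147,268): 147²+244² = 81145 > 71824 = 268² → acute
(115,93,95): 93²+95² = 17674 > 13225 = 115² → acute
2 of the 4 are acute.

2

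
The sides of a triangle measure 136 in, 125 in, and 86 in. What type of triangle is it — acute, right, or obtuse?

acute

Compare the square of the longest side to the sum of squares of the other two: 86² + 125² = 23021 > 18496 = 136².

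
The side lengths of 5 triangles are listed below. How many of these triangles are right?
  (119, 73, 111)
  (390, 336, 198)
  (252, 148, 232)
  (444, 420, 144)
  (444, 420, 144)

3

(119,73,111): 73²+111² = 17650 > 14161 = 119² → acute
(390,336,198): 198²+336² = 152100 = 390² → right
(252,148,232): 148²+232² = 75728 > 63504 = 252² → acute
(444,420,144): 144²+420² = 197136 = 444² → right
(444,420,144): 144²+420² = 197136 = 444² → right
3 of the 5 are right.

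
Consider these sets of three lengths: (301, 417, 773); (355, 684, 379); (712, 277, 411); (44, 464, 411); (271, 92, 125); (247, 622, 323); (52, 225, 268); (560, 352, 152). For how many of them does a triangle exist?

(301,417,773): 301+417 ≤ 773 → not valid
(355,379,684): 355+379 > 684 → valid
(277,411,712): 277+411 ≤ 712 → not valid
(44,411,464): 44+411 ≤ 464 → not valid
(92,125,271): 92+125 ≤ 271 → not valid
(247,323,622): 247+323 ≤ 622 → not valid
(52,225,268): 52+225 > 268 → valid
(152,352,560): 152+352 ≤ 560 → not valid
2 of the 8 triples form a triangle.

2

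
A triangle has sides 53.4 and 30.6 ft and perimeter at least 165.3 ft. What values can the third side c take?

81.3 ≤ c < 84.0 ft

Triangle inequality alone gives 22.8 < c < 84.0.
The perimeter condition gives c ≥ 165.3 − 53.4 − 30.6 = 81.3.
Intersecting the two: 81.3 ≤ c < 84.0.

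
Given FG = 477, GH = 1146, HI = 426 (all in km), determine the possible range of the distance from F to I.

243 ≤ FI ≤ 2049 km

The maximum is all hops collinear in one direction: 477 + 1146 + 426 = 2049.
The longest hop is 1146; the others sum to 903. Folding the others back against it leaves at least 1146 − 903 = 243.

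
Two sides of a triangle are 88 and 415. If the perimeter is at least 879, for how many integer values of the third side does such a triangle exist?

Triangle inequality: 327 < x < 503. Perimeter ≥ 879 gives x ≥ 879 − 88 − 415 = 376.
So 376 ≤ x < 503; integers 376 through 502: 127 values.

127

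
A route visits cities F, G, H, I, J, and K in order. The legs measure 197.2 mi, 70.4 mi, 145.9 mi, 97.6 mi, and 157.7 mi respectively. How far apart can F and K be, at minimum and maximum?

0 ≤ FK ≤ 668.8 mi

The maximum is all hops collinear in one direction: 197.2 + 70.4 + 145.9 + 97.6 + 157.7 = 668.8.
The longest hop is 197.2; the others sum to 471.6. Since 197.2 ≤ 471.6, the path can fold back on itself completely, so the minimum distance is 0.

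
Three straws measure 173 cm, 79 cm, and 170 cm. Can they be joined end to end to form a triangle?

Yes

The longest side is 173, and the other two sum to 249.
Since 249 > 173, the triangle inequality holds.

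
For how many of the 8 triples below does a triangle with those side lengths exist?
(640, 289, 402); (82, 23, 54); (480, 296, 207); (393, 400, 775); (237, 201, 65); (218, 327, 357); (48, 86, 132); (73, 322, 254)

7

(289,402,640): 289+402 > 640 → valid
(23,54,82): 23+54 ≤ 82 → not valid
(207,296,480): 207+296 > 480 → valid
(393,400,775): 393+400 > 775 → valid
(65,201,237): 65+201 > 237 → valid
(218,327,357): 218+327 > 357 → valid
(48,86,132): 48+86 > 132 → valid
(73,254,322): 73+254 > 322 → valid
7 of the 8 triples form a triangle.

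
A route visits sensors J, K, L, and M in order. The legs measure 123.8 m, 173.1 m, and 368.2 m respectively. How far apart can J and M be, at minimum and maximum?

71.3 ≤ JM ≤ 665.1 m

The maximum is all hops collinear in one direction: 123.8 + 173.1 + 368.2 = 665.1.
The longest hop is 368.2; the others sum to 296.9. Folding the others back against it leaves at least 368.2 − 296.9 = 71.3.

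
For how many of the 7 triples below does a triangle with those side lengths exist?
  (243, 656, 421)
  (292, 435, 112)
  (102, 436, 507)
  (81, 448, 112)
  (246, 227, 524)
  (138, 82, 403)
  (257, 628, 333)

(243,421,656): 243+421 > 656 → valid
(112,292,435): 112+292 ≤ 435 → not valid
(102,436,507): 102+436 > 507 → valid
(81,112,448): 81+112 ≤ 448 → not valid
(227,246,524): 227+246 ≤ 524 → not valid
(82,138,403): 82+138 ≤ 403 → not valid
(257,333,628): 257+333 ≤ 628 → not valid
2 of the 7 triples form a triangle.

2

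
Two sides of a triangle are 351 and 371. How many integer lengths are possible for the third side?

The third side lies in the open interval (20, 722).
Integers from 21 to 721 inclusive: 721 − 21 + 1 = 701.

701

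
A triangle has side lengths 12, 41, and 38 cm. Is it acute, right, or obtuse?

Compare the square of the longest side to the sum of squares of the other two: 12² + 38² = 1588 < 1681 = 41².

obtuse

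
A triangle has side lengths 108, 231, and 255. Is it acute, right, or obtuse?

right

Compare the square of the longest side to the sum of squares of the other two: 108² + 231² = 65025 = 255².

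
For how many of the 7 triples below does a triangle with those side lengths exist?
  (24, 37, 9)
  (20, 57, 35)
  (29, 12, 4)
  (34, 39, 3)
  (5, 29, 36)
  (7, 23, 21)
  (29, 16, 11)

(9,24,37): 9+24 ≤ 37 → not valid
(20,35,57): 20+35 ≤ 57 → not valid
(4,12,29): 4+12 ≤ 29 → not valid
(3,34,39): 3+34 ≤ 39 → not valid
(5,29,36): 5+29 ≤ 36 → not valid
(7,21,23): 7+21 > 23 → valid
(11,16,29): 11+16 ≤ 29 → not valid
1 of the 7 triples forms a triangle.

1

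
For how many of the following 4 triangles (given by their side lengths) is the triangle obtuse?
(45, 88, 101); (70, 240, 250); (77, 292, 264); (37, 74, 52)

3

(45,88,101): 45²+88² = 9769 < 10201 = 101² → obtuse
(70,240,250): 70²+240² = 62500 = 250² → right
(77,292,264): 77²+264² = 75625 < 85264 = 292² → obtuse
(37,74,52): 37²+52² = 4073 < 5476 = 74² → obtuse
3 of the 4 are obtuse.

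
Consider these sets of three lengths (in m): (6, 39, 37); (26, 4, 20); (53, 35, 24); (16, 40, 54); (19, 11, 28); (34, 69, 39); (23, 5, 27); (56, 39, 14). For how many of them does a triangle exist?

(6,37,39): 6+37 > 39 → valid
(4,20,26): 4+20 ≤ 26 → not valid
(24,35,53): 24+35 > 53 → valid
(16,40,54): 16+40 > 54 → valid
(11,19,28): 11+19 > 28 → valid
(34,39,69): 34+39 > 69 → valid
(5,23,27): 5+23 > 27 → valid
(14,39,56): 14+39 ≤ 56 → not valid
6 of the 8 triples form a triangle.

6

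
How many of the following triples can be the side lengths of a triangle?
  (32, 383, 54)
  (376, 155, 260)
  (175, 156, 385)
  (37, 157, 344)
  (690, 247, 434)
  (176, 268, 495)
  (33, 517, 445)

1

(32,54,383): 32+54 ≤ 383 → not valid
(155,260,376): 155+260 > 376 → valid
(156,175,385): 156+175 ≤ 385 → not valid
(37,157,344): 37+157 ≤ 344 → not valid
(247,434,690): 247+434 ≤ 690 → not valid
(176,268,495): 176+268 ≤ 495 → not valid
(33,445,517): 33+445 ≤ 517 → not valid
1 of the 7 triples forms a triangle.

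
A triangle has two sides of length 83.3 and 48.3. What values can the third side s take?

35.0 < s < 131.6

By the triangle inequality, s must be less than 83.3 + 48.3 = 131.6 and greater than |83.3 − 48.3| = 35.0.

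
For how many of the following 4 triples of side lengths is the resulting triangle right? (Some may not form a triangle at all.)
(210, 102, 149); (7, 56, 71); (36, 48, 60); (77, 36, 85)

(210,102,149): 102²+149² = 32605 < 44100 = 210² → obtuse
(7,56,71): 7+56 ≤ 71, not a triangle
(36,48,60): 36²+48² = 3600 = 60² → right
(77,36,85): 36²+77² = 7225 = 85² → right
2 of the 4 are right.

2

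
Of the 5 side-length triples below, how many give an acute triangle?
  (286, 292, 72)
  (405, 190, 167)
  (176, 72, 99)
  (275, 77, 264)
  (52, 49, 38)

2

(286,292,72): 72²+286² = 86980 > 85264 = 292² → acute
(405,190,167): 167+190 ≤ 405, not a triangle
(176,72,99): 72+99 ≤ 176, not a triangle
(275,77,264): 77²+264² = 75625 = 275² → right
(52,49,38): 38²+49² = 3845 > 2704 = 52² → acute
2 of the 5 are acute.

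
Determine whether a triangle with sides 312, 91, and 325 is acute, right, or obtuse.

right

Compare the square of the longest side to the sum of squares of the other two: 91² + 312² = 105625 = 325².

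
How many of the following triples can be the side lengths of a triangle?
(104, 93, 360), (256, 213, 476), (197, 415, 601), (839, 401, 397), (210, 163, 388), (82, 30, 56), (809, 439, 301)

2

(93,104,360): 93+104 ≤ 360 → not valid
(213,256,476): 213+256 ≤ 476 → not valid
(197,415,601): 197+415 > 601 → valid
(397,401,839): 397+401 ≤ 839 → not valid
(163,210,388): 163+210 ≤ 388 → not valid
(30,56,82): 30+56 > 82 → valid
(301,439,809): 301+439 ≤ 809 → not valid
2 of the 7 triples form a triangle.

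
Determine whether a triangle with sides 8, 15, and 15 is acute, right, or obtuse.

Compare the square of the longest side to the sum of squares of the other two: 8² + 15² = 289 > 225 = 15².

acute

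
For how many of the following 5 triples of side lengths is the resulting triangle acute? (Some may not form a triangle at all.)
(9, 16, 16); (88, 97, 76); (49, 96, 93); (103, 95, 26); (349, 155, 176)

(9,16,16): 9²+16² = 337 > 256 = 16² → acute
(88,97,76): 76²+88² = 13520 > 9409 = 97² → acute
(49,96,93): 49²+93² = 11050 > 9216 = 96² → acute
(103,95,26): 26²+95² = 9701 < 10609 = 103² → obtuse
(349,155,176): 155+176 ≤ 349, not a triangle
3 of the 5 are acute.

3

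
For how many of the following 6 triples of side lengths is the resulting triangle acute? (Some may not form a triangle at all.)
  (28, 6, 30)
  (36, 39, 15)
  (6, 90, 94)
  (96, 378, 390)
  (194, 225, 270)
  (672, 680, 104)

1

(28,6,30): 6²+28² = 820 < 900 = 30² → obtuse
(36,39,15): 15²+36² = 1521 = 39² → right
(6,90,94): 6²+90² = 8136 < 8836 = 94² → obtuse
(96,378,390): 96²+378² = 152100 = 390² → right
(194,225,270): 194²+225² = 88261 > 72900 = 270² → acute
(672,680,104): 104²+672² = 462400 = 680² → right
1 of the 6 is acute.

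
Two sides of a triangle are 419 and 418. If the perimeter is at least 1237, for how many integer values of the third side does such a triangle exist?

Triangle inequality: 1 < x < 837. Perimeter ≥ 1237 gives x ≥ 1237 − 419 − 418 = 400.
So 400 ≤ x < 837; integers 400 through 836: 437 values.

437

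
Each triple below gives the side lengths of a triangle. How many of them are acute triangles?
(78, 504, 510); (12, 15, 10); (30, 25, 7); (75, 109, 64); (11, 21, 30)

(78,504,510): 78²+504² = 260100 = 510² → right
(12,15,10): 10²+12² = 244 > 225 = 15² → acute
(30,25,7): 7²+25² = 674 < 900 = 30² → obtuse
(75,109,64): 64²+75² = 9721 < 11881 = 109² → obtuse
(11,21,30): 11²+21² = 562 < 900 = 30² → obtuse
1 of the 5 is acute.

1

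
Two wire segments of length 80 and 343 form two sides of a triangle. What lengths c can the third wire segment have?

263 < c < 423

By the triangle inequality, c must be less than 80 + 343 = 423 and greater than |80 − 343| = 263.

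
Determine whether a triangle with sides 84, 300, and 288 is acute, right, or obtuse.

Compare the square of the longest side to the sum of squares of the other two: 84² + 288² = 90000 = 300².

right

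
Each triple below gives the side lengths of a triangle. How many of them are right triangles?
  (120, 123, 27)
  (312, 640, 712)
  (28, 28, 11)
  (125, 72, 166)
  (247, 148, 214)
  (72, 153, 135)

3

(120,123,27): 27²+120² = 15129 = 123² → right
(312,640,712): 312²+640² = 506944 = 712² → right
(28,28,11): 11²+28² = 905 > 784 = 28² → acute
(125,72,166): 72²+125² = 20809 < 27556 = 166² → obtuse
(247,148,214): 148²+214² = 67700 > 61009 = 247² → acute
(72,153,135): 72²+135² = 23409 = 153² → right
3 of the 6 are right.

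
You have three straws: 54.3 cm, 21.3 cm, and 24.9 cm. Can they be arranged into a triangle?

The longest side is 54.3, but the other two sum to only 46.2.
46.2 < 54.3, so the triangle inequality fails.

No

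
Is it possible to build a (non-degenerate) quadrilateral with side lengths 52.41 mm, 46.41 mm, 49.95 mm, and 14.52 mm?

Yes

A quadrilateral exists iff every side is shorter than the sum of the others — equivalently, the longest side is less than the sum of the rest.
Longest side 52.41 < 110.88 (sum of the remaining 3), so yes.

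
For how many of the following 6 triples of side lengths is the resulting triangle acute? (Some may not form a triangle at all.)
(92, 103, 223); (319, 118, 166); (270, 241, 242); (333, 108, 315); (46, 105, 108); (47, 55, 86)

(92,103,223): 92+103 ≤ 223, not a triangle
(319,118,166): 118+166 ≤ 319, not a triangle
(270,241,242): 241²+242² = 116645 > 72900 = 270² → acute
(333,108,315): 108²+315² = 110889 = 333² → right
(46,105,108): 46²+105² = 13141 > 11664 = 108² → acute
(47,55,86): 47²+55² = 5234 < 7396 = 86² → obtuse
2 of the 6 are acute.

2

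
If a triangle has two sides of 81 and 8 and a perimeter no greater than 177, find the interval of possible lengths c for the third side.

Triangle inequality alone gives 73 < c < 89.
The perimeter condition gives c ≤ 177 − 81 − 8 = 88.
Intersecting the two: 73 < c ≤ 88.

73 < c ≤ 88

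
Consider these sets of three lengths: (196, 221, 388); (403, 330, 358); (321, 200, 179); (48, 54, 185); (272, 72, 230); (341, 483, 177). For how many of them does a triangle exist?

5

(196,221,388): 196+221 > 388 → valid
(330,358,403): 330+358 > 403 → valid
(179,200,321): 179+200 > 321 → valid
(48,54,185): 48+54 ≤ 185 → not valid
(72,230,272): 72+230 > 272 → valid
(177,341,483): 177+341 > 483 → valid
5 of the 6 triples form a triangle.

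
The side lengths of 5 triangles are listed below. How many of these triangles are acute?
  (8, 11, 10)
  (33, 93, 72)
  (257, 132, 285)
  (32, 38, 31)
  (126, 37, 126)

(8,11,10): 8²+10² = 164 > 121 = 11² → acute
(33,93,72): 33²+72² = 6273 < 8649 = 93² → obtuse
(257,132,285): 132²+257² = 83473 > 81225 = 285² → acute
(32,38,31): 31²+32² = 1985 > 1444 = 38² → acute
(126,37,126): 37²+126² = 17245 > 15876 = 126² → acute
4 of the 5 are acute.

4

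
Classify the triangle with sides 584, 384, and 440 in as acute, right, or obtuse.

Compare the square of the longest side to the sum of squares of the other two: 384² + 440² = 341056 = 584².

right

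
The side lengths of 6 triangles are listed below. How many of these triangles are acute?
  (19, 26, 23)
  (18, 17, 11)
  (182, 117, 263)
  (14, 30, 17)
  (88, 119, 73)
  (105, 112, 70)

3

(19,26,23): 19²+23² = 890 > 676 = 26² → acute
(18,17,11): 11²+17² = 410 > 324 = 18² → acute
(182,117,263): 117²+182² = 46813 < 69169 = 263² → obtuse
(14,30,17): 14²+17² = 485 < 900 = 30² → obtuse
(88,119,73): 73²+88² = 13073 < 14161 = 119² → obtuse
(105,112,70): 70²+105² = 15925 > 12544 = 112² → acute
3 of the 6 are acute.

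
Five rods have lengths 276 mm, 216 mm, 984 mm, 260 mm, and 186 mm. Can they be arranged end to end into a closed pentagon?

For a pentagon, each side must be shorter than the sum of the others.
Here the longest side is 984, but the remaining 4 sides sum to only 938.

No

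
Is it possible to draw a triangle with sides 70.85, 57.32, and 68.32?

The longest side is 70.85, and the other two sum to 125.64.
Since 125.64 > 70.85, the triangle inequality holds.

Yes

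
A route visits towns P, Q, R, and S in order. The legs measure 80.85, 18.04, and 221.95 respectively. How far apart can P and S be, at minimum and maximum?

The maximum is all hops collinear in one direction: 80.85 + 18.04 + 221.95 = 320.84.
The longest hop is 221.95; the others sum to 98.89. Folding the others back against it leaves at least 221.95 − 98.89 = 123.06.

123.06 ≤ PS ≤ 320.84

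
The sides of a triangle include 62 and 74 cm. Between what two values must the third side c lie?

12 < c < 136

By the triangle inequality, c must be less than 62 + 74 = 136 and greater than |62 − 74| = 12.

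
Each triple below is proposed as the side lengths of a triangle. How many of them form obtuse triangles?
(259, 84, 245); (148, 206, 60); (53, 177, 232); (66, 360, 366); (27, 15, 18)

(259,84,245): 84²+245² = 67081 = 259² → right
(148,206,60): 60²+148² = 25504 < 42436 = 206² → obtuse
(53,177,232): 53+177 ≤ 232, not a triangle
(66,360,366): 66²+360² = 133956 = 366² → right
(27,15,18): 15²+18² = 549 < 729 = 27² → obtuse
2 of the 5 are obtuse.

2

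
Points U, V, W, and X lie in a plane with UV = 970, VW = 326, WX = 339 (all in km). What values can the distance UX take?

305 ≤ UX ≤ 1635 km

The maximum is all hops collinear in one direction: 970 + 326 + 339 = 1635.
The longest hop is 970; the others sum to 665. Folding the others back against it leaves at least 970 − 665 = 305.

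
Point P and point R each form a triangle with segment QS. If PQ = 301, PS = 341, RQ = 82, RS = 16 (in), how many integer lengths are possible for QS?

From triangle PQS: 40 < QS < 642.
From triangle RQS: 66 < QS < 98.
Intersection: 66 < QS < 98, so integers 67 through 97: 31 values.

31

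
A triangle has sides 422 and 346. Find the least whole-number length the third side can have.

The third side must be strictly greater than |422 − 346| = 76.
The smallest integer above 76 is 77.

77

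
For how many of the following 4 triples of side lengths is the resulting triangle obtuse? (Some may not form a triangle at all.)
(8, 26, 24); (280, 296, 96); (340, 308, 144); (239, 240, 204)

(8,26,24): 8²+24² = 640 < 676 = 26² → obtuse
(280,296,96): 96²+280² = 87616 = 296² → right
(340,308,144): 144²+308² = 115600 = 340² → right
(239,240,204): 204²+239² = 98737 > 57600 = 240² → acute
1 of the 4 is obtuse.

1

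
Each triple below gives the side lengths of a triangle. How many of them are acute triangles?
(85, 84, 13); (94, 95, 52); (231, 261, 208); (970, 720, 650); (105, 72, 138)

2

(85,84,13): 13²+84² = 7225 = 85² → right
(94,95,52): 52²+94² = 11540 > 9025 = 95² → acute
(231,261,208): 208²+231² = 96625 > 68121 = 261² → acute
(970,720,650): 650²+720² = 940900 = 970² → right
(105,72,138): 72²+105² = 16209 < 19044 = 138² → obtuse
2 of the 5 are acute.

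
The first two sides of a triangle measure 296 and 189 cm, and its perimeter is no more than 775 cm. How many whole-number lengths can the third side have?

Triangle inequality: 107 < x < 485. Perimeter ≤ 775 gives x ≤ 775 − 296 − 189 = 290.
So 107 < x ≤ 290; integers 108 through 290: 183 values.

183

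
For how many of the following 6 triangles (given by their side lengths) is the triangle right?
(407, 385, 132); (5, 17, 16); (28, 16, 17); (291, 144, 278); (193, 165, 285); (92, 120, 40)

(407,385,132): 132²+385² = 165649 = 407² → right
(5,17,16): 5²+16² = 281 < 289 = 17² → obtuse
(28,16,17): 16²+17² = 545 < 784 = 28² → obtuse
(291,144,278): 144²+278² = 98020 > 84681 = 291² → acute
(193,165,285): 165²+193² = 64474 < 81225 = 285² → obtuse
(92,120,40): 40²+92² = 10064 < 14400 = 120² → obtuse
1 of the 6 is right.

1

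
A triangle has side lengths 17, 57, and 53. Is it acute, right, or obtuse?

obtuse

Compare the square of the longest side to the sum of squares of the other two: 17² + 53² = 3098 < 3249 = 57².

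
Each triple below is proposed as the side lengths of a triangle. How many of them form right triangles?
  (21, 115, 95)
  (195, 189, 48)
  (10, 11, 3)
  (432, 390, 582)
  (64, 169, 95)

2

(21,115,95): 21²+95² = 9466 < 13225 = 115² → obtuse
(195,189,48): 48²+189² = 38025 = 195² → right
(10,11,3): 3²+10² = 109 < 121 = 11² → obtuse
(432,390,582): 390²+432² = 338724 = 582² → right
(64,169,95): 64+95 ≤ 169, not a triangle
2 of the 5 are right.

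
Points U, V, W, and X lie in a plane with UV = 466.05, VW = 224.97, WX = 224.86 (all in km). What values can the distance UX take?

The maximum is all hops collinear in one direction: 466.05 + 224.97 + 224.86 = 915.88.
The longest hop is 466.05; the others sum to 449.83. Folding the others back against it leaves at least 466.05 − 449.83 = 16.22.

16.22 ≤ UX ≤ 915.88 km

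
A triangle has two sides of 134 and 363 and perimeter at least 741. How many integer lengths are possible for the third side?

Triangle inequality: 229 < x < 497. Perimeter ≥ 741 gives x ≥ 741 − 134 − 363 = 244.
So 244 ≤ x < 497; integers 244 through 496: 253 values.

253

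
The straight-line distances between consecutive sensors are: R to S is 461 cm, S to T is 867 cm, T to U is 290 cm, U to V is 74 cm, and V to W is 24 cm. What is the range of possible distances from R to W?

The maximum is all hops collinear in one direction: 461 + 867 + 290 + 74 + 24 = 1716.
The longest hop is 867; the others sum to 849. Folding the others back against it leaves at least 867 − 849 = 18.

18 ≤ RW ≤ 1716 cm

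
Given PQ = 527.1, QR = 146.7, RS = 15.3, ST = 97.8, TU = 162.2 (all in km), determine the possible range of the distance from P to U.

105.1 ≤ PU ≤ 949.1 km

The maximum is all hops collinear in one direction: 527.1 + 146.7 + 15.3 + 97.8 + 162.2 = 949.1.
The longest hop is 527.1; the others sum to 422.0. Folding the others back against it leaves at least 527.1 − 422.0 = 105.1.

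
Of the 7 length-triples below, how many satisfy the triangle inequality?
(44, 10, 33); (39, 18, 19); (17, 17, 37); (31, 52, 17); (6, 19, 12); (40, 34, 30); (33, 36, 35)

(10,33,44): 10+33 ≤ 44 → not valid
(18,19,39): 18+19 ≤ 39 → not valid
(17,17,37): 17+17 ≤ 37 → not valid
(17,31,52): 17+31 ≤ 52 → not valid
(6,12,19): 6+12 ≤ 19 → not valid
(30,34,40): 30+34 > 40 → valid
(33,35,36): 33+35 > 36 → valid
2 of the 7 triples form a triangle.

2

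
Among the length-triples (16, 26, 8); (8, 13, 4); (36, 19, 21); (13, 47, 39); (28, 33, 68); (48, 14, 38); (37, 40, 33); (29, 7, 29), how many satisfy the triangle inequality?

(8,16,26): 8+16 ≤ 26 → not valid
(4,8,13): 4+8 ≤ 13 → not valid
(19,21,36): 19+21 > 36 → valid
(13,39,47): 13+39 > 47 → valid
(28,33,68): 28+33 ≤ 68 → not valid
(14,38,48): 14+38 > 48 → valid
(33,37,40): 33+37 > 40 → valid
(7,29,29): 7+29 > 29 → valid
5 of the 8 triples form a triangle.

5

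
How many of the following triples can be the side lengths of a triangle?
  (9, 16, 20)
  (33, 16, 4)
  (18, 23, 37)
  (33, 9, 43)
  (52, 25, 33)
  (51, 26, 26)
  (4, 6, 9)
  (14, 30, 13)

5

(9,16,20): 9+16 > 20 → valid
(4,16,33): 4+16 ≤ 33 → not valid
(18,23,37): 18+23 > 37 → valid
(9,33,43): 9+33 ≤ 43 → not valid
(25,33,52): 25+33 > 52 → valid
(26,26,51): 26+26 > 51 → valid
(4,6,9): 4+6 > 9 → valid
(13,14,30): 13+14 ≤ 30 → not valid
5 of the 8 triples form a triangle.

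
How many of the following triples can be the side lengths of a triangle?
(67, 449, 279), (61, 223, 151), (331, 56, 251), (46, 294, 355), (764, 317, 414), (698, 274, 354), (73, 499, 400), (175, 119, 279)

1

(67,279,449): 67+279 ≤ 449 → not valid
(61,151,223): 61+151 ≤ 223 → not valid
(56,251,331): 56+251 ≤ 331 → not valid
(46,294,355): 46+294 ≤ 355 → not valid
(317,414,764): 317+414 ≤ 764 → not valid
(274,354,698): 274+354 ≤ 698 → not valid
(73,400,499): 73+400 ≤ 499 → not valid
(119,175,279): 119+175 > 279 → valid
1 of the 8 triples forms a triangle.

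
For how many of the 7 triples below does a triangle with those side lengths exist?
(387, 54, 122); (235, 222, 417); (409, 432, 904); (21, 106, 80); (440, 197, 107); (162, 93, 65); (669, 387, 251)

1

(54,122,387): 54+122 ≤ 387 → not valid
(222,235,417): 222+235 > 417 → valid
(409,432,904): 409+432 ≤ 904 → not valid
(21,80,106): 21+80 ≤ 106 → not valid
(107,197,440): 107+197 ≤ 440 → not valid
(65,93,162): 65+93 ≤ 162 → not valid
(251,387,669): 251+387 ≤ 669 → not valid
1 of the 7 triples forms a triangle.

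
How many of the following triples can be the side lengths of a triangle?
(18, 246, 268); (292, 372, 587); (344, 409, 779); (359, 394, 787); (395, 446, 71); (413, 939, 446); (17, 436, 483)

2

(18,246,268): 18+246 ≤ 268 → not valid
(292,372,587): 292+372 > 587 → valid
(344,409,779): 344+409 ≤ 779 → not valid
(359,394,787): 359+394 ≤ 787 → not valid
(71,395,446): 71+395 > 446 → valid
(413,446,939): 413+446 ≤ 939 → not valid
(17,436,483): 17+436 ≤ 483 → not valid
2 of the 7 triples form a triangle.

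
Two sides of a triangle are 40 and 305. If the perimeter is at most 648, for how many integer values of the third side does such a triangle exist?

38

Triangle inequality: 265 < x < 345. Perimeter ≤ 648 gives x ≤ 648 − 40 − 305 = 303.
So 265 < x ≤ 303; integers 266 through 303: 38 values.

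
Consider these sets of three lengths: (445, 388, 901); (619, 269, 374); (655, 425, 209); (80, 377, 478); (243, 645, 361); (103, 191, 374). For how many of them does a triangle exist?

(388,445,901): 388+445 ≤ 901 → not valid
(269,374,619): 269+374 > 619 → valid
(209,425,655): 209+425 ≤ 655 → not valid
(80,377,478): 80+377 ≤ 478 → not valid
(243,361,645): 243+361 ≤ 645 → not valid
(103,191,374): 103+191 ≤ 374 → not valid
1 of the 6 triples forms a triangle.

1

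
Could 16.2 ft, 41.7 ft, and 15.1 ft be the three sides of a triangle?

The longest side is 41.7, but the other two sum to only 31.3.
31.3 < 41.7, so the triangle inequality fails.

No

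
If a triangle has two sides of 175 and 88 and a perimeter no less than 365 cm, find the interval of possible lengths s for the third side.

102 ≤ s < 263

Triangle inequality alone gives 87 < s < 263.
The perimeter condition gives s ≥ 365 − 175 − 88 = 102.
Intersecting the two: 102 ≤ s < 263.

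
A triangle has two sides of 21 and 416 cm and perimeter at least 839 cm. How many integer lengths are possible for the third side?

Triangle inequality: 395 < x < 437. Perimeter ≥ 839 gives x ≥ 839 − 21 − 416 = 402.
So 402 ≤ x < 437; integers 402 through 436: 35 values.

35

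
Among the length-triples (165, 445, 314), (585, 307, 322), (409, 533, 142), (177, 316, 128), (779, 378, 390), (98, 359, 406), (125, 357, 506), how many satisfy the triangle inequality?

4

(165,314,445): 165+314 > 445 → valid
(307,322,585): 307+322 > 585 → valid
(142,409,533): 142+409 > 533 → valid
(128,177,316): 128+177 ≤ 316 → not valid
(378,390,779): 378+390 ≤ 779 → not valid
(98,359,406): 98+359 > 406 → valid
(125,357,506): 125+357 ≤ 506 → not valid
4 of the 7 triples form a triangle.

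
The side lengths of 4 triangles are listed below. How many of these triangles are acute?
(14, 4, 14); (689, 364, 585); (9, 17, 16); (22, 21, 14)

(14,4,14): 4²+14² = 212 > 196 = 14² → acute
(689,364,585): 364²+585² = 474721 = 689² → right
(9,17,16): 9²+16² = 337 > 289 = 17² → acute
(22,21,14): 14²+21² = 637 > 484 = 22² → acute
3 of the 4 are acute.

3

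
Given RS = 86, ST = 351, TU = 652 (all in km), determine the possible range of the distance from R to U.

The maximum is all hops collinear in one direction: 86 + 351 + 652 = 1089.
The longest hop is 652; the others sum to 437. Folding the others back against it leaves at least 652 − 437 = 215.

215 ≤ RU ≤ 1089 km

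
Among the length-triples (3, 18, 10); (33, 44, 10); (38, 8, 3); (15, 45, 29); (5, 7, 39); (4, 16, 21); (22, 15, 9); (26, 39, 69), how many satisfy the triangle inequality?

(3,10,18): 3+10 ≤ 18 → not valid
(10,33,44): 10+33 ≤ 44 → not valid
(3,8,38): 3+8 ≤ 38 → not valid
(15,29,45): 15+29 ≤ 45 → not valid
(5,7,39): 5+7 ≤ 39 → not valid
(4,16,21): 4+16 ≤ 21 → not valid
(9,15,22): 9+15 > 22 → valid
(26,39,69): 26+39 ≤ 69 → not valid
1 of the 8 triples forms a triangle.

1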